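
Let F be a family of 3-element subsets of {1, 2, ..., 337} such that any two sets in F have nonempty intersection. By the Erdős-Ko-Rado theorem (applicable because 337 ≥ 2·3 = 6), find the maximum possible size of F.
max |F| = C(336, 2) = 56280

The Erdős-Ko-Rado theorem states: for n ≥ 2k, an intersecting family of k-subsets of an n-element set has size at most C(n − 1, k − 1), with equality for 'star' families {A ⊆ [n] : |A| = k, i ∈ A} (fix an element i). For n = 337, k = 3: C(336, 2) = 56280.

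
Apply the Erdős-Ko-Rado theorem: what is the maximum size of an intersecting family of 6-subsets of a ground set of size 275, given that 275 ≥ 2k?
max |F| = C(274, 5) = 12406061304

Erdős-Ko-Rado (1961): when n ≥ 2k, max |F| = C(n−1, k−1). The bound is attained by the star {A : i ∈ A} for any fixed i ∈ [n]. Here C(275−1, 6−1) = C(274, 5) = 12406061304.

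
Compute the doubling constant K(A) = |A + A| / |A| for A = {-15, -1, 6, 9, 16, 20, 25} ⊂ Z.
K = |A + A| / |A| = 26/7

Enumerate A + A = {a + b : a, b ∈ A}. With |A| = 7, there are |A|^2 = 49 ordered sum pairs; collecting distinct values, A + A = {-30, -16, -9, -6, -2, 1, 5, 8, 10, 12, 15, 18, 19, 22, 24, 25, 26, 29, 31, 32, 34, 36, 40, 41, 45, 50}, so |A + A| = 26. Thus K = 26/7. For comparison, the minimum possible |A + A| over all 7-element sets is 2·7 − 1 = 13 (so min K = 13/7), attained only by arithmetic progressions.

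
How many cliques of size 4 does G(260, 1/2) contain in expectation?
E[# K_4] = C(260, 4) · (1/2)^C(4, 2) = 186043585 / 2^6 = 2906931.015625

For each 4-subset S of vertices (there are C(260, 4) = 186043585 such S), let X_S = 1 if S induces a K_4 (all C(4, 2) = 6 edges present). Then P(X_S = 1) = (1/2)^6 = 1/64. By linearity of expectation, E[# K_4] = C(260, 4) · (1/2)^6 = 186043585 / 64 = 2906931.015625.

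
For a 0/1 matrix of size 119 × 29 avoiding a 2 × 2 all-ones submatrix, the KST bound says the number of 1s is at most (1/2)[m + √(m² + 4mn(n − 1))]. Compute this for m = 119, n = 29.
z(119, 29; 2, 2) ≤ (1/2)[119 + √(119² + 4·119·29·28)] = (1/2)[119 + √400673] = 375.9937

Kővári–Sós–Turán: let r_1, ..., r_119 be the row sums and z = Σ r_i the total number of 1s. Each pair of columns can share at most one row with both entries 1 (else a 2×2 all-ones block appears), so Σ_i C(r_i, 2) ≤ C(29, 2) = 406. By convexity Σ_i C(r_i, 2) ≥ 119·C(z/119, 2) = z(z − 119)/(2·119), giving z² − 119z − 119·29·28 ≤ 0 and hence z ≤ (1/2)[119 + √(14161 + 4·96628)] = (1/2)[119 + √400673] ≈ (1/2)(119 + 632.9874) = 375.9937.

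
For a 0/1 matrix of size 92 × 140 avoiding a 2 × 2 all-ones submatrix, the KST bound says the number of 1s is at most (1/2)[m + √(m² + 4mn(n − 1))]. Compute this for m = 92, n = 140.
z(92, 140; 2, 2) ≤ (1/2)[92 + √(92² + 4·92·140·139)] = (1/2)[92 + √7169744] = 1384.8189

Kővári–Sós–Turán: let r_1, ..., r_92 be the row sums and z = Σ r_i the total number of 1s. Each pair of columns can share at most one row with both entries 1 (else a 2×2 all-ones block appears), so Σ_i C(r_i, 2) ≤ C(140, 2) = 9730. By convexity Σ_i C(r_i, 2) ≥ 92·C(z/92, 2) = z(z − 92)/(2·92), giving z² − 92z − 92·140·139 ≤ 0 and hence z ≤ (1/2)[92 + √(8464 + 4·1790320)] = (1/2)[92 + √7169744] ≈ (1/2)(92 + 2677.6378) = 1384.8189.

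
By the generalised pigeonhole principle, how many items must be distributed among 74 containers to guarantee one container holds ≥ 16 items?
n = (16 − 1)·74 + 1 = 1111

By the generalised pigeonhole principle, to guarantee some box contains ≥ r objects we need more than (r − 1) · k objects total. Threshold: n = (r − 1) · k + 1. With r = 16 and k = 74: n = 15 · 74 + 1 = 1110 + 1 = 1111. For n = 1110 = 15 · 74, we can put exactly 15 objects in every box, avoiding 16 in any single one — so 1111 is tight.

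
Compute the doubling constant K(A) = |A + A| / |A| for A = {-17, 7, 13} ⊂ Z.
K = |A + A| / |A| = 6/3 = 2

Enumerate A + A = {a + b : a, b ∈ A}. With |A| = 3, there are |A|^2 = 9 ordered sum pairs; collecting distinct values, A + A = {-34, -10, -4, 14, 20, 26}, so |A + A| = 6. Thus K = 6/3 = 2. For comparison, the minimum possible |A + A| over all 3-element sets is 2·3 − 1 = 5 (so min K = 5/3), attained only by arithmetic progressions.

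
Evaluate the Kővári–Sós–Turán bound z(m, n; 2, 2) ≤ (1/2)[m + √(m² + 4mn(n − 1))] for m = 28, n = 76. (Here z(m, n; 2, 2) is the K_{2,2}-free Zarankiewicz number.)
z(28, 76; 2, 2) ≤ (1/2)[28 + √(28² + 4·28·76·75)] = (1/2)[28 + √639184] = 413.7449

Kővári–Sós–Turán: let r_1, ..., r_28 be the row sums and z = Σ r_i the total number of 1s. Each pair of columns can share at most one row with both entries 1 (else a 2×2 all-ones block appears), so Σ_i C(r_i, 2) ≤ C(76, 2) = 2850. By convexity Σ_i C(r_i, 2) ≥ 28·C(z/28, 2) = z(z − 28)/(2·28), giving z² − 28z − 28·76·75 ≤ 0 and hence z ≤ (1/2)[28 + √(784 + 4·159600)] = (1/2)[28 + √639184] ≈ (1/2)(28 + 799.4898) = 413.7449.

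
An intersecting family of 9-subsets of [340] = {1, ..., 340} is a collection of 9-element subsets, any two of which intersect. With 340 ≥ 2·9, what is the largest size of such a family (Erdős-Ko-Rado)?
max |F| = C(339, 8) = 3980509313088438

The Erdős-Ko-Rado theorem states: for n ≥ 2k, an intersecting family of k-subsets of an n-element set has size at most C(n − 1, k − 1), with equality for 'star' families {A ⊆ [n] : |A| = k, i ∈ A} (fix an element i). For n = 340, k = 9: C(339, 8) = 3980509313088438.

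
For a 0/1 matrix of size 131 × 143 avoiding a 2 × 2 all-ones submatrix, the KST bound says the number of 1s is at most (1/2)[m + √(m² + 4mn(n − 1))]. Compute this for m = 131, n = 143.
z(131, 143; 2, 2) ≤ (1/2)[131 + √(131² + 4·131·143·142)] = (1/2)[131 + √10657505] = 1697.7917

Kővári–Sós–Turán: let r_1, ..., r_131 be the row sums and z = Σ r_i the total number of 1s. Each pair of columns can share at most one row with both entries 1 (else a 2×2 all-ones block appears), so Σ_i C(r_i, 2) ≤ C(143, 2) = 10153. By convexity Σ_i C(r_i, 2) ≥ 131·C(z/131, 2) = z(z − 131)/(2·131), giving z² − 131z − 131·143·142 ≤ 0 and hence z ≤ (1/2)[131 + √(17161 + 4·2660086)] = (1/2)[131 + √10657505] ≈ (1/2)(131 + 3264.5834) = 1697.7917.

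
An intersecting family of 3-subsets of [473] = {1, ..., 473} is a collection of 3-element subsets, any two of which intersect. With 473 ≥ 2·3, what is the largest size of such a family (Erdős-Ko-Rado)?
max |F| = C(472, 2) = 111156

Erdős-Ko-Rado (1961): when n ≥ 2k, max |F| = C(n−1, k−1). The bound is attained by the star {A : i ∈ A} for any fixed i ∈ [n]. Here C(473−1, 3−1) = C(472, 2) = 111156.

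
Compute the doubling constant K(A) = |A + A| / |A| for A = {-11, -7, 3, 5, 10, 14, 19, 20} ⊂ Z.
K = |A + A| / |A| = 32/8 = 4

Enumerate A + A = {a + b : a, b ∈ A}. With |A| = 8, there are |A|^2 = 64 ordered sum pairs; collecting distinct values, A + A = {-22, -18, -14, -8, -6, -4, -2, -1, 3, 6, 7, 8, 9, 10, 12, 13, 15, 17, 19, 20, 22, 23, 24, 25, 28, 29, 30, 33, 34, 38, 39, 40}, so |A + A| = 32. Thus K = 32/8 = 4. For comparison, the minimum possible |A + A| over all 8-element sets is 2·8 − 1 = 15 (so min K = 15/8), attained only by arithmetic progressions.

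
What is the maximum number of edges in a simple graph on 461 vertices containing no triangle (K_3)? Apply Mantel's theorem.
ex(461, K_3) = ⌊461^2/4⌋ = 53130

Mantel (1907): a triangle-free graph on n vertices has at most ⌊n^2/4⌋ edges, with equality for the complete bipartite graph K_{⌊n/2⌋, ⌈n/2⌉}. For n = 461: ⌊461^2/4⌋ = ⌊212521/4⌋ = 53130. The extremal graph is K_{230, 231}, which has 230·231 = 53130 edges.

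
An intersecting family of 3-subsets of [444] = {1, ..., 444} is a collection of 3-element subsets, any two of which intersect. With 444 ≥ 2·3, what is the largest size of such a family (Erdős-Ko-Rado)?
max |F| = C(443, 2) = 97903

The Erdős-Ko-Rado theorem states: for n ≥ 2k, an intersecting family of k-subsets of an n-element set has size at most C(n − 1, k − 1), with equality for 'star' families {A ⊆ [n] : |A| = k, i ∈ A} (fix an element i). For n = 444, k = 3: C(443, 2) = 97903.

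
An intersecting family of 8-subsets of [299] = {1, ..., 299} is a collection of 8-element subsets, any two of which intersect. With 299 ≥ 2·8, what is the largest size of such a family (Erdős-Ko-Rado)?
max |F| = C(298, 7) = 38570361224472

The Erdős-Ko-Rado theorem states: for n ≥ 2k, an intersecting family of k-subsets of an n-element set has size at most C(n − 1, k − 1), with equality for 'star' families {A ⊆ [n] : |A| = k, i ∈ A} (fix an element i). For n = 299, k = 8: C(298, 7) = 38570361224472.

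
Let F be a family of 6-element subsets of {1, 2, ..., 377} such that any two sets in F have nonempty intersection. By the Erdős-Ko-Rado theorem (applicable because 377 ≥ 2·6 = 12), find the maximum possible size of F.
max |F| = C(376, 5) = 60976324200

The Erdős-Ko-Rado theorem states: for n ≥ 2k, an intersecting family of k-subsets of an n-element set has size at most C(n − 1, k − 1), with equality for 'star' families {A ⊆ [n] : |A| = k, i ∈ A} (fix an element i). For n = 377, k = 6: C(376, 5) = 60976324200.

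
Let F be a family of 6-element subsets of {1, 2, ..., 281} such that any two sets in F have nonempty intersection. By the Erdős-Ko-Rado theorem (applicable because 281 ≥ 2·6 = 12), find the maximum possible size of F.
max |F| = C(280, 5) = 13836130056

The Erdős-Ko-Rado theorem states: for n ≥ 2k, an intersecting family of k-subsets of an n-element set has size at most C(n − 1, k − 1), with equality for 'star' families {A ⊆ [n] : |A| = k, i ∈ A} (fix an element i). For n = 281, k = 6: C(280, 5) = 13836130056.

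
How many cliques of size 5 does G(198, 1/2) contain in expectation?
E[# K_5] = C(198, 5) · (1/2)^C(5, 2) = 2410141734 / 2^10 = 1205070867/512 ≈ 2353654.037109

For each 5-subset S of vertices (there are C(198, 5) = 2410141734 such S), let X_S = 1 if S induces a K_5 (all C(5, 2) = 10 edges present). Then P(X_S = 1) = (1/2)^10 = 1/1024. By linearity of expectation, E[# K_5] = C(198, 5) · (1/2)^10 = 2410141734 / 1024 = 1205070867/512 ≈ 2353654.037109.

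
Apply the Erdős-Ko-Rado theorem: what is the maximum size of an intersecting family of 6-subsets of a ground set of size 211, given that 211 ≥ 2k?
max |F| = C(210, 5) = 3244032792

The Erdős-Ko-Rado theorem states: for n ≥ 2k, an intersecting family of k-subsets of an n-element set has size at most C(n − 1, k − 1), with equality for 'star' families {A ⊆ [n] : |A| = k, i ∈ A} (fix an element i). For n = 211, k = 6: C(210, 5) = 3244032792.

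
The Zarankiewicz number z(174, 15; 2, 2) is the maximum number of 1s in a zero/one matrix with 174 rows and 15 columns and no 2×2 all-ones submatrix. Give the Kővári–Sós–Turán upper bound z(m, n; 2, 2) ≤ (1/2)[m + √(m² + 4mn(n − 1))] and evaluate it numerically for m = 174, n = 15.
z(174, 15; 2, 2) ≤ (1/2)[174 + √(174² + 4·174·15·14)] = (1/2)[174 + √176436] = 297.0214

Kővári–Sós–Turán: let r_1, ..., r_174 be the row sums and z = Σ r_i the total number of 1s. Each pair of columns can share at most one row with both entries 1 (else a 2×2 all-ones block appears), so Σ_i C(r_i, 2) ≤ C(15, 2) = 105. By convexity Σ_i C(r_i, 2) ≥ 174·C(z/174, 2) = z(z − 174)/(2·174), giving z² − 174z − 174·15·14 ≤ 0 and hence z ≤ (1/2)[174 + √(30276 + 4·36540)] = (1/2)[174 + √176436] ≈ (1/2)(174 + 420.0429) = 297.0214.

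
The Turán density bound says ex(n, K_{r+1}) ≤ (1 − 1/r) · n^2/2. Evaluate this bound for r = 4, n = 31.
Turán density bound = (3/4) · 31^2/2 = 2883/8 ≈ 360.375

Turán's theorem: ex(n, K_{r+1}) is achieved by the complete r-partite Turán graph T(n, r) with parts as balanced as possible, and is at most (1 − 1/r) · n^2/2. For r = 4, n = 31: the density bound is (3/4) · 961/2 = 2883/8 ≈ 360.375. The integer-valued extremum is e(T(31, 4)) = 360, which is strictly less than the density bound 2883/8 since 4 ∤ 31 (the parts of T(31, 4) cannot all be equal).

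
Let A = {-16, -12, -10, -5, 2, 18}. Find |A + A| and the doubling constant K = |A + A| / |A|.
K = |A + A| / |A| = 20/6 = 10/3

Enumerate A + A = {a + b : a, b ∈ A}. With |A| = 6, there are |A|^2 = 36 ordered sum pairs; collecting distinct values, A + A = {-32, -28, -26, -24, -22, -21, -20, -17, -15, -14, -10, -8, -3, 2, 4, 6, 8, 13, 20, 36}, so |A + A| = 20. Thus K = 20/6 = 10/3. For comparison, the minimum possible |A + A| over all 6-element sets is 2·6 − 1 = 11 (so min K = 11/6), attained only by arithmetic progressions.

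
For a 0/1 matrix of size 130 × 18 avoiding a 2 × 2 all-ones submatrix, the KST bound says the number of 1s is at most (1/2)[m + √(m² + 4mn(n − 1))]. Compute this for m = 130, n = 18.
z(130, 18; 2, 2) ≤ (1/2)[130 + √(130² + 4·130·18·17)] = (1/2)[130 + √176020] = 274.7737

Kővári–Sós–Turán: let r_1, ..., r_130 be the row sums and z = Σ r_i the total number of 1s. Each pair of columns can share at most one row with both entries 1 (else a 2×2 all-ones block appears), so Σ_i C(r_i, 2) ≤ C(18, 2) = 153. By convexity Σ_i C(r_i, 2) ≥ 130·C(z/130, 2) = z(z − 130)/(2·130), giving z² − 130z − 130·18·17 ≤ 0 and hence z ≤ (1/2)[130 + √(16900 + 4·39780)] = (1/2)[130 + √176020] ≈ (1/2)(130 + 419.5474) = 274.7737.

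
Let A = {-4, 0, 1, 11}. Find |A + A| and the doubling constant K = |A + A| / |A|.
K = |A + A| / |A| = 10/4 = 5/2

Enumerate A + A = {a + b : a, b ∈ A}. With |A| = 4, there are |A|^2 = 16 ordered sum pairs; collecting distinct values, A + A = {-8, -4, -3, 0, 1, 2, 7, 11, 12, 22}, so |A + A| = 10. Thus K = 10/4 = 5/2. For comparison, the minimum possible |A + A| over all 4-element sets is 2·4 − 1 = 7 (so min K = 7/4), attained only by arithmetic progressions.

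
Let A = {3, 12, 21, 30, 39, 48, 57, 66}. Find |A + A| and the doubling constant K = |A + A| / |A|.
K = |A + A| / |A| = 15/8

Enumerate A + A = {a + b : a, b ∈ A}. With |A| = 8, there are |A|^2 = 64 ordered sum pairs; collecting distinct values, A + A = {6, 15, 24, 33, 42, 51, 60, 69, 78, 87, 96, 105, 114, 123, 132}, so |A + A| = 15. Thus K = 15/8. Here |A + A| = 2|A| − 1 = 15, the minimum possible — so K = 15/8 is minimal, which holds iff A is an arithmetic progression.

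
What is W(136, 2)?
W(136, 2) = 136 + 1 = 137

A 2-term AP is any pair of integers, so a monochromatic 2-AP exists iff some colour is used at least twice. With 136 colours, the colouring i ↦ i on {1, ..., 136} uses each colour once, avoiding any monochromatic pair, so W(136, 2) > 136. For {1, ..., 137}, pigeonhole forces two integers of the same colour, which form a monochromatic 2-AP. Hence W(136, 2) = 137.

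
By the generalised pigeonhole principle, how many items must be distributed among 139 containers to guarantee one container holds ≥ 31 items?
n = (31 − 1)·139 + 1 = 4171

By the generalised pigeonhole principle, to guarantee some box contains ≥ r objects we need more than (r − 1) · k objects total. Threshold: n = (r − 1) · k + 1. With r = 31 and k = 139: n = 30 · 139 + 1 = 4170 + 1 = 4171. For n = 4170 = 30 · 139, we can put exactly 30 objects in every box, avoiding 31 in any single one — so 4171 is tight.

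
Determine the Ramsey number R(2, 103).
R(2, 103) = 103

R(2, k) = k for all k ≥ 2: in a 2-colouring of K_k, either some edge is red (a red K_2) or all edges are blue (a blue K_k). And K_{102} coloured all-blue has no blue K_103, so R(2, 103) > 102. Hence R(2, 103) = 103.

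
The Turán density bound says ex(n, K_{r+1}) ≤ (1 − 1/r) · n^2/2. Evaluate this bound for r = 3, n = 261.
Turán density bound = (2/3) · 261^2/2 = 22707

Turán's theorem: ex(n, K_{r+1}) is achieved by the complete r-partite Turán graph T(n, r) with parts as balanced as possible, and is at most (1 − 1/r) · n^2/2. For r = 3, n = 261: the density bound is (2/3) · 68121/2 = 22707. Since 3 ∣ 261, the Turán graph T(261, 3) has parts of equal size 87, and its edge count e(T(261, 3)) = 22707 attains the density bound exactly.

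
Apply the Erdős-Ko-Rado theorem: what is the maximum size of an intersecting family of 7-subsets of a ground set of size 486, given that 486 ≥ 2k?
max |F| = C(485, 6) = 17524074327760

Erdős-Ko-Rado (1961): when n ≥ 2k, max |F| = C(n−1, k−1). The bound is attained by the star {A : i ∈ A} for any fixed i ∈ [n]. Here C(486−1, 7−1) = C(485, 6) = 17524074327760.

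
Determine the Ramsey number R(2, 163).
R(2, 163) = 163

R(2, k) = k for all k ≥ 2: in a 2-colouring of K_k, either some edge is red (a red K_2) or all edges are blue (a blue K_k). And K_{162} coloured all-blue has no blue K_163, so R(2, 163) > 162. Hence R(2, 163) = 163.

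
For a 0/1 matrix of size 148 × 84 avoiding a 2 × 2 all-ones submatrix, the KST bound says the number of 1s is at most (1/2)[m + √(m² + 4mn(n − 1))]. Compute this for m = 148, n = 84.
z(148, 84; 2, 2) ≤ (1/2)[148 + √(148² + 4·148·84·83)] = (1/2)[148 + √4149328] = 1092.495

Kővári–Sós–Turán: let r_1, ..., r_148 be the row sums and z = Σ r_i the total number of 1s. Each pair of columns can share at most one row with both entries 1 (else a 2×2 all-ones block appears), so Σ_i C(r_i, 2) ≤ C(84, 2) = 3486. By convexity Σ_i C(r_i, 2) ≥ 148·C(z/148, 2) = z(z − 148)/(2·148), giving z² − 148z − 148·84·83 ≤ 0 and hence z ≤ (1/2)[148 + √(21904 + 4·1031856)] = (1/2)[148 + √4149328] ≈ (1/2)(148 + 2036.9899) = 1092.495.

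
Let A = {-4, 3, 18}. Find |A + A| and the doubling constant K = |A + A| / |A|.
K = |A + A| / |A| = 6/3 = 2

Enumerate A + A = {a + b : a, b ∈ A}. With |A| = 3, there are |A|^2 = 9 ordered sum pairs; collecting distinct values, A + A = {-8, -1, 6, 14, 21, 36}, so |A + A| = 6. Thus K = 6/3 = 2. For comparison, the minimum possible |A + A| over all 3-element sets is 2·3 − 1 = 5 (so min K = 5/3), attained only by arithmetic progressions.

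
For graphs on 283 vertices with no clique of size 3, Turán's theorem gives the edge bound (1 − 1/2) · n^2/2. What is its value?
Turán density bound = (1/2) · 283^2/2 = 80089/4 ≈ 20022.25

Turán's theorem: ex(n, K_{r+1}) is achieved by the complete r-partite Turán graph T(n, r) with parts as balanced as possible, and is at most (1 − 1/r) · n^2/2. For r = 2, n = 283: the density bound is (1/2) · 80089/2 = 80089/4 ≈ 20022.25. The integer-valued extremum is e(T(283, 2)) = 20022, which is strictly less than the density bound 80089/4 since 2 ∤ 283 (the parts of T(283, 2) cannot all be equal).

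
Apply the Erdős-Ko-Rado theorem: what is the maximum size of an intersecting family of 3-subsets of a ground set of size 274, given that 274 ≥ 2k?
max |F| = C(273, 2) = 37128

Erdős-Ko-Rado (1961): when n ≥ 2k, max |F| = C(n−1, k−1). The bound is attained by the star {A : i ∈ A} for any fixed i ∈ [n]. Here C(274−1, 3−1) = C(273, 2) = 37128.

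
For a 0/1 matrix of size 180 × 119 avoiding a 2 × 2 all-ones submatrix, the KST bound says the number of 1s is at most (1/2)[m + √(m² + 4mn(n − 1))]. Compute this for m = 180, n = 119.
z(180, 119; 2, 2) ≤ (1/2)[180 + √(180² + 4·180·119·118)] = (1/2)[180 + √10142640] = 1682.3756

Kővári–Sós–Turán: let r_1, ..., r_180 be the row sums and z = Σ r_i the total number of 1s. Each pair of columns can share at most one row with both entries 1 (else a 2×2 all-ones block appears), so Σ_i C(r_i, 2) ≤ C(119, 2) = 7021. By convexity Σ_i C(r_i, 2) ≥ 180·C(z/180, 2) = z(z − 180)/(2·180), giving z² − 180z − 180·119·118 ≤ 0 and hence z ≤ (1/2)[180 + √(32400 + 4·2527560)] = (1/2)[180 + √10142640] ≈ (1/2)(180 + 3184.7512) = 1682.3756.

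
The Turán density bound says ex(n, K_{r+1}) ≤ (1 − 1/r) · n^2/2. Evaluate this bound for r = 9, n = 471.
Turán density bound = (8/9) · 471^2/2 = 98596

Turán's theorem: ex(n, K_{r+1}) is achieved by the complete r-partite Turán graph T(n, r) with parts as balanced as possible, and is at most (1 − 1/r) · n^2/2. For r = 9, n = 471: the density bound is (8/9) · 221841/2 = 98596. The integer-valued extremum is e(T(471, 9)) = 98595, which is strictly less than the density bound 98596 since 9 ∤ 471 (the parts of T(471, 9) cannot all be equal).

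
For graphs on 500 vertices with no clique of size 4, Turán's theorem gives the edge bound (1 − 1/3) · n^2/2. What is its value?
Turán density bound = (2/3) · 500^2/2 = 250000/3 ≈ 83333.3333

Turán's theorem: ex(n, K_{r+1}) is achieved by the complete r-partite Turán graph T(n, r) with parts as balanced as possible, and is at most (1 − 1/r) · n^2/2. For r = 3, n = 500: the density bound is (2/3) · 250000/2 = 250000/3 ≈ 83333.3333. The integer-valued extremum is e(T(500, 3)) = 83333, which is strictly less than the density bound 250000/3 since 3 ∤ 500 (the parts of T(500, 3) cannot all be equal).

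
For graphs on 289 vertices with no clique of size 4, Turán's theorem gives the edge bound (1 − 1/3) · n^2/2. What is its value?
Turán density bound = (2/3) · 289^2/2 = 83521/3 ≈ 27840.3333

Turán's theorem: ex(n, K_{r+1}) is achieved by the complete r-partite Turán graph T(n, r) with parts as balanced as possible, and is at most (1 − 1/r) · n^2/2. For r = 3, n = 289: the density bound is (2/3) · 83521/2 = 83521/3 ≈ 27840.3333. The integer-valued extremum is e(T(289, 3)) = 27840, which is strictly less than the density bound 83521/3 since 3 ∤ 289 (the parts of T(289, 3) cannot all be equal).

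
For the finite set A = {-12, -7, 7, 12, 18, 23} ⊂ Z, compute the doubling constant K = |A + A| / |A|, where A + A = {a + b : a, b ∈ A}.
K = |A + A| / |A| = 18/6 = 3

Enumerate A + A = {a + b : a, b ∈ A}. With |A| = 6, there are |A|^2 = 36 ordered sum pairs; collecting distinct values, A + A = {-24, -19, -14, -5, 0, 5, 6, 11, 14, 16, 19, 24, 25, 30, 35, 36, 41, 46}, so |A + A| = 18. Thus K = 18/6 = 3. For comparison, the minimum possible |A + A| over all 6-element sets is 2·6 − 1 = 11 (so min K = 11/6), attained only by arithmetic progressions.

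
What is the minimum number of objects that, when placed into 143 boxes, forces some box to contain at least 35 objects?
n = (35 − 1)·143 + 1 = 4863

By the generalised pigeonhole principle, to guarantee some box contains ≥ r objects we need more than (r − 1) · k objects total. Threshold: n = (r − 1) · k + 1. With r = 35 and k = 143: n = 34 · 143 + 1 = 4862 + 1 = 4863. For n = 4862 = 34 · 143, we can put exactly 34 objects in every box, avoiding 35 in any single one — so 4863 is tight.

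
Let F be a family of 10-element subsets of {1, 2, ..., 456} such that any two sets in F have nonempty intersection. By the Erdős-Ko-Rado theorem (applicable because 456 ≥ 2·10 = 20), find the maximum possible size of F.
max |F| = C(455, 9) = 2126972070871848200

Erdős-Ko-Rado (1961): when n ≥ 2k, max |F| = C(n−1, k−1). The bound is attained by the star {A : i ∈ A} for any fixed i ∈ [n]. Here C(456−1, 10−1) = C(455, 9) = 2126972070871848200.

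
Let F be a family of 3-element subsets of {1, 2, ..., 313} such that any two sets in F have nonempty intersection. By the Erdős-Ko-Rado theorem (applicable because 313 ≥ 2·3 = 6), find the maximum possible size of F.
max |F| = C(312, 2) = 48516

Erdős-Ko-Rado (1961): when n ≥ 2k, max |F| = C(n−1, k−1). The bound is attained by the star {A : i ∈ A} for any fixed i ∈ [n]. Here C(313−1, 3−1) = C(312, 2) = 48516.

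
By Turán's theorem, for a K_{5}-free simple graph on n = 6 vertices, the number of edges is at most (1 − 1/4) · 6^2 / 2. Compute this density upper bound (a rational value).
Turán density bound = (3/4) · 6^2/2 = 27/2 ≈ 13.5

Turán's theorem: ex(n, K_{r+1}) is achieved by the complete r-partite Turán graph T(n, r) with parts as balanced as possible, and is at most (1 − 1/r) · n^2/2. For r = 4, n = 6: the density bound is (3/4) · 36/2 = 27/2 ≈ 13.5. The integer-valued extremum is e(T(6, 4)) = 13, which is strictly less than the density bound 27/2 since 4 ∤ 6 (the parts of T(6, 4) cannot all be equal).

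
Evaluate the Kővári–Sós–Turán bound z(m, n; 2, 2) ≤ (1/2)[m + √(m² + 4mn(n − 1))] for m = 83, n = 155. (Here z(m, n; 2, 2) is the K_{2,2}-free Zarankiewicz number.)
z(83, 155; 2, 2) ≤ (1/2)[83 + √(83² + 4·83·155·154)] = (1/2)[83 + √7931729] = 1449.6663

Kővári–Sós–Turán: let r_1, ..., r_83 be the row sums and z = Σ r_i the total number of 1s. Each pair of columns can share at most one row with both entries 1 (else a 2×2 all-ones block appears), so Σ_i C(r_i, 2) ≤ C(155, 2) = 11935. By convexity Σ_i C(r_i, 2) ≥ 83·C(z/83, 2) = z(z − 83)/(2·83), giving z² − 83z − 83·155·154 ≤ 0 and hence z ≤ (1/2)[83 + √(6889 + 4·1981210)] = (1/2)[83 + √7931729] ≈ (1/2)(83 + 2816.3325) = 1449.6663.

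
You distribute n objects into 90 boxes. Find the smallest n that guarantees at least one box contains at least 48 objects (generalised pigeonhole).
n = (48 − 1)·90 + 1 = 4231

By the generalised pigeonhole principle, to guarantee some box contains ≥ r objects we need more than (r − 1) · k objects total. Threshold: n = (r − 1) · k + 1. With r = 48 and k = 90: n = 47 · 90 + 1 = 4230 + 1 = 4231. For n = 4230 = 47 · 90, we can put exactly 47 objects in every box, avoiding 48 in any single one — so 4231 is tight.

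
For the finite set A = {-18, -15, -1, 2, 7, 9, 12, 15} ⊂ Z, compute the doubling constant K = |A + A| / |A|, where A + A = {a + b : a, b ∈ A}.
K = |A + A| / |A| = 29/8

Enumerate A + A = {a + b : a, b ∈ A}. With |A| = 8, there are |A|^2 = 64 ordered sum pairs; collecting distinct values, A + A = {-36, -33, -30, -19, -16, -13, -11, -9, -8, -6, -3, -2, 0, 1, 4, 6, 8, 9, 11, 14, 16, 17, 18, 19, 21, 22, 24, 27, 30}, so |A + A| = 29. Thus K = 29/8. For comparison, the minimum possible |A + A| over all 8-element sets is 2·8 − 1 = 15 (so min K = 15/8), attained only by arithmetic progressions.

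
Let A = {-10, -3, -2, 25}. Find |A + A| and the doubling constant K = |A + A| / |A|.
K = |A + A| / |A| = 10/4 = 5/2

Enumerate A + A = {a + b : a, b ∈ A}. With |A| = 4, there are |A|^2 = 16 ordered sum pairs; collecting distinct values, A + A = {-20, -13, -12, -6, -5, -4, 15, 22, 23, 50}, so |A + A| = 10. Thus K = 10/4 = 5/2. For comparison, the minimum possible |A + A| over all 4-element sets is 2·4 − 1 = 7 (so min K = 7/4), attained only by arithmetic progressions.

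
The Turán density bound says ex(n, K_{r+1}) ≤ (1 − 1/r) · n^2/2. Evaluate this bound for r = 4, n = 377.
Turán density bound = (3/4) · 377^2/2 = 426387/8 ≈ 53298.375

Turán's theorem: ex(n, K_{r+1}) is achieved by the complete r-partite Turán graph T(n, r) with parts as balanced as possible, and is at most (1 − 1/r) · n^2/2. For r = 4, n = 377: the density bound is (3/4) · 142129/2 = 426387/8 ≈ 53298.375. The integer-valued extremum is e(T(377, 4)) = 53298, which is strictly less than the density bound 426387/8 since 4 ∤ 377 (the parts of T(377, 4) cannot all be equal).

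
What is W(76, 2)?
W(76, 2) = 76 + 1 = 77

A 2-term AP is any pair of integers, so a monochromatic 2-AP exists iff some colour is used at least twice. With 76 colours, the colouring i ↦ i on {1, ..., 76} uses each colour once, avoiding any monochromatic pair, so W(76, 2) > 76. For {1, ..., 77}, pigeonhole forces two integers of the same colour, which form a monochromatic 2-AP. Hence W(76, 2) = 77.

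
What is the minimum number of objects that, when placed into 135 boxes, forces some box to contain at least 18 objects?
n = (18 − 1)·135 + 1 = 2296

By the generalised pigeonhole principle, to guarantee some box contains ≥ r objects we need more than (r − 1) · k objects total. Threshold: n = (r − 1) · k + 1. With r = 18 and k = 135: n = 17 · 135 + 1 = 2295 + 1 = 2296. For n = 2295 = 17 · 135, we can put exactly 17 objects in every box, avoiding 18 in any single one — so 2296 is tight.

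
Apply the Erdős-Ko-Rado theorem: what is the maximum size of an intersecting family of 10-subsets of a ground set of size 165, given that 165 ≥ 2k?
max |F| = C(164, 9) = 189150613762032

Erdős-Ko-Rado (1961): when n ≥ 2k, max |F| = C(n−1, k−1). The bound is attained by the star {A : i ∈ A} for any fixed i ∈ [n]. Here C(165−1, 10−1) = C(164, 9) = 189150613762032.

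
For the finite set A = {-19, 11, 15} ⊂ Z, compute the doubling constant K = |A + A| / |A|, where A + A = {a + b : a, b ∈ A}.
K = |A + A| / |A| = 6/3 = 2

Enumerate A + A = {a + b : a, b ∈ A}. With |A| = 3, there are |A|^2 = 9 ordered sum pairs; collecting distinct values, A + A = {-38, -8, -4, 22, 26, 30}, so |A + A| = 6. Thus K = 6/3 = 2. For comparison, the minimum possible |A + A| over all 3-element sets is 2·3 − 1 = 5 (so min K = 5/3), attained only by arithmetic progressions.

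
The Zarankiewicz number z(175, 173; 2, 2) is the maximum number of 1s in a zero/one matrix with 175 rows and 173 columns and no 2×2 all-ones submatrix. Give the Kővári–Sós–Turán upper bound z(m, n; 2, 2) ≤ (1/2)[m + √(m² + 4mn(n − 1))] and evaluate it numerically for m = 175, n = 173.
z(175, 173; 2, 2) ≤ (1/2)[175 + √(175² + 4·175·173·172)] = (1/2)[175 + √20859825] = 2371.1279

Kővári–Sós–Turán: let r_1, ..., r_175 be the row sums and z = Σ r_i the total number of 1s. Each pair of columns can share at most one row with both entries 1 (else a 2×2 all-ones block appears), so Σ_i C(r_i, 2) ≤ C(173, 2) = 14878. By convexity Σ_i C(r_i, 2) ≥ 175·C(z/175, 2) = z(z − 175)/(2·175), giving z² − 175z − 175·173·172 ≤ 0 and hence z ≤ (1/2)[175 + √(30625 + 4·5207300)] = (1/2)[175 + √20859825] ≈ (1/2)(175 + 4567.2557) = 2371.1279.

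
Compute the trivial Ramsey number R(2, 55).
R(2, 55) = 55

R(2, k) = k for all k ≥ 2: in a 2-colouring of K_k, either some edge is red (a red K_2) or all edges are blue (a blue K_k). And K_{54} coloured all-blue has no blue K_55, so R(2, 55) > 54. Hence R(2, 55) = 55.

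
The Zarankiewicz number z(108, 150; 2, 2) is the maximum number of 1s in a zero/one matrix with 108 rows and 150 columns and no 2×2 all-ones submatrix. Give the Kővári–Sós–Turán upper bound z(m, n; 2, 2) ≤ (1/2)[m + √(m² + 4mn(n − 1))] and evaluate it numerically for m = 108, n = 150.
z(108, 150; 2, 2) ≤ (1/2)[108 + √(108² + 4·108·150·149)] = (1/2)[108 + √9666864] = 1608.579

Kővári–Sós–Turán: let r_1, ..., r_108 be the row sums and z = Σ r_i the total number of 1s. Each pair of columns can share at most one row with both entries 1 (else a 2×2 all-ones block appears), so Σ_i C(r_i, 2) ≤ C(150, 2) = 11175. By convexity Σ_i C(r_i, 2) ≥ 108·C(z/108, 2) = z(z − 108)/(2·108), giving z² − 108z − 108·150·149 ≤ 0 and hence z ≤ (1/2)[108 + √(11664 + 4·2413800)] = (1/2)[108 + √9666864] ≈ (1/2)(108 + 3109.1581) = 1608.579.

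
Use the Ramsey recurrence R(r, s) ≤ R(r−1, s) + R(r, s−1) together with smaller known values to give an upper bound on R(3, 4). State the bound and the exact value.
R(3, 4) ≤ R(2, 4) + R(3, 3) = 4 + 6 = 10; exact value R(3, 4) = 9.

The Erdős–Szekeres recurrence R(r, s) ≤ R(r−1, s) + R(r, s−1) applied to (r, s) = (3, 4) gives
  R(3, 4) ≤ R(2, 4) + R(3, 3) = 4 + 6 = 10.
(Recall R(2, k) = k and R is symmetric.) The recurrence is not tight here (it gives 10, but the exact value is R(3, 4) = 9); the tight upper bound requires a sharper argument than the simple recurrence, combined with a lower-bound construction on K_{8}.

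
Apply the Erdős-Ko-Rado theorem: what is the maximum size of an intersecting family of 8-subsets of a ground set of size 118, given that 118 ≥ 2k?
max |F| = C(117, 7) = 49594720968

The Erdős-Ko-Rado theorem states: for n ≥ 2k, an intersecting family of k-subsets of an n-element set has size at most C(n − 1, k − 1), with equality for 'star' families {A ⊆ [n] : |A| = k, i ∈ A} (fix an element i). For n = 118, k = 8: C(117, 7) = 49594720968.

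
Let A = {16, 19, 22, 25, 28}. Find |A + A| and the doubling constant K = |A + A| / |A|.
K = |A + A| / |A| = 9/5

Enumerate A + A = {a + b : a, b ∈ A}. With |A| = 5, there are |A|^2 = 25 ordered sum pairs; collecting distinct values, A + A = {32, 35, 38, 41, 44, 47, 50, 53, 56}, so |A + A| = 9. Thus K = 9/5. Here |A + A| = 2|A| − 1 = 9, the minimum possible — so K = 9/5 is minimal, which holds iff A is an arithmetic progression.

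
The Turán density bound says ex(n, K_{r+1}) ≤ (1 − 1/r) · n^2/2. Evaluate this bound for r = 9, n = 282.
Turán density bound = (8/9) · 282^2/2 = 35344

Turán's theorem: ex(n, K_{r+1}) is achieved by the complete r-partite Turán graph T(n, r) with parts as balanced as possible, and is at most (1 − 1/r) · n^2/2. For r = 9, n = 282: the density bound is (8/9) · 79524/2 = 35344. The integer-valued extremum is e(T(282, 9)) = 35343, which is strictly less than the density bound 35344 since 9 ∤ 282 (the parts of T(282, 9) cannot all be equal).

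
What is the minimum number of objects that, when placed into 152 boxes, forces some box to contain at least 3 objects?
n = (3 − 1)·152 + 1 = 305

By the generalised pigeonhole principle, to guarantee some box contains ≥ r objects we need more than (r − 1) · k objects total. Threshold: n = (r − 1) · k + 1. With r = 3 and k = 152: n = 2 · 152 + 1 = 304 + 1 = 305. For n = 304 = 2 · 152, we can put exactly 2 objects in every box, avoiding 3 in any single one — so 305 is tight.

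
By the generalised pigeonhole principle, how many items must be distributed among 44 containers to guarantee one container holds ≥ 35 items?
n = (35 − 1)·44 + 1 = 1497

By the generalised pigeonhole principle, to guarantee some box contains ≥ r objects we need more than (r − 1) · k objects total. Threshold: n = (r − 1) · k + 1. With r = 35 and k = 44: n = 34 · 44 + 1 = 1496 + 1 = 1497. For n = 1496 = 34 · 44, we can put exactly 34 objects in every box, avoiding 35 in any single one — so 1497 is tight.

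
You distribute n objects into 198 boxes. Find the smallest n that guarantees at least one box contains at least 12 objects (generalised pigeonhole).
n = (12 − 1)·198 + 1 = 2179

By the generalised pigeonhole principle, to guarantee some box contains ≥ r objects we need more than (r − 1) · k objects total. Threshold: n = (r − 1) · k + 1. With r = 12 and k = 198: n = 11 · 198 + 1 = 2178 + 1 = 2179. For n = 2178 = 11 · 198, we can put exactly 11 objects in every box, avoiding 12 in any single one — so 2179 is tight.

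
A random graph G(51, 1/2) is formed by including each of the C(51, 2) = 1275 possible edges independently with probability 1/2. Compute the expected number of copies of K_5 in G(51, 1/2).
E[# K_5] = C(51, 5) · (1/2)^C(5, 2) = 2349060 / 2^10 = 587265/256 ≈ 2294.003906

For each 5-subset S of vertices (there are C(51, 5) = 2349060 such S), let X_S = 1 if S induces a K_5 (all C(5, 2) = 10 edges present). Then P(X_S = 1) = (1/2)^10 = 1/1024. By linearity of expectation, E[# K_5] = C(51, 5) · (1/2)^10 = 2349060 / 1024 = 587265/256 ≈ 2294.003906.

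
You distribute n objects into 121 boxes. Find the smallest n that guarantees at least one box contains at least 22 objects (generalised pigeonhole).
n = (22 − 1)·121 + 1 = 2542

By the generalised pigeonhole principle, to guarantee some box contains ≥ r objects we need more than (r − 1) · k objects total. Threshold: n = (r − 1) · k + 1. With r = 22 and k = 121: n = 21 · 121 + 1 = 2541 + 1 = 2542. For n = 2541 = 21 · 121, we can put exactly 21 objects in every box, avoiding 22 in any single one — so 2542 is tight.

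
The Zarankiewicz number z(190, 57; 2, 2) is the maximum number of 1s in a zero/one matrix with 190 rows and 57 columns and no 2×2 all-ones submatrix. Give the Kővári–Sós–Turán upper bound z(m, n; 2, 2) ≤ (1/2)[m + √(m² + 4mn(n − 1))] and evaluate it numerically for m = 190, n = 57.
z(190, 57; 2, 2) ≤ (1/2)[190 + √(190² + 4·190·57·56)] = (1/2)[190 + √2462020] = 879.5413

Kővári–Sós–Turán: let r_1, ..., r_190 be the row sums and z = Σ r_i the total number of 1s. Each pair of columns can share at most one row with both entries 1 (else a 2×2 all-ones block appears), so Σ_i C(r_i, 2) ≤ C(57, 2) = 1596. By convexity Σ_i C(r_i, 2) ≥ 190·C(z/190, 2) = z(z − 190)/(2·190), giving z² − 190z − 190·57·56 ≤ 0 and hence z ≤ (1/2)[190 + √(36100 + 4·606480)] = (1/2)[190 + √2462020] ≈ (1/2)(190 + 1569.0825) = 879.5413.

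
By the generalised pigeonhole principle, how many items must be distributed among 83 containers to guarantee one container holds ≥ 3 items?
n = (3 − 1)·83 + 1 = 167

By the generalised pigeonhole principle, to guarantee some box contains ≥ r objects we need more than (r − 1) · k objects total. Threshold: n = (r − 1) · k + 1. With r = 3 and k = 83: n = 2 · 83 + 1 = 166 + 1 = 167. For n = 166 = 2 · 83, we can put exactly 2 objects in every box, avoiding 3 in any single one — so 167 is tight.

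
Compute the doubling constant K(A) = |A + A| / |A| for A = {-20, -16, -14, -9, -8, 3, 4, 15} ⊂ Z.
K = |A + A| / |A| = 29/8

Enumerate A + A = {a + b : a, b ∈ A}. With |A| = 8, there are |A|^2 = 64 ordered sum pairs; collecting distinct values, A + A = {-40, -36, -34, -32, -30, -29, -28, -25, -24, -23, -22, -18, -17, -16, -13, -12, -11, -10, -6, -5, -4, -1, 1, 6, 7, 8, 18, 19, 30}, so |A + A| = 29. Thus K = 29/8. For comparison, the minimum possible |A + A| over all 8-element sets is 2·8 − 1 = 15 (so min K = 15/8), attained only by arithmetic progressions.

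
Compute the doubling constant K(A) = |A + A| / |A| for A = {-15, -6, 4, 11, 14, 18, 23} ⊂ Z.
K = |A + A| / |A| = 25/7

Enumerate A + A = {a + b : a, b ∈ A}. With |A| = 7, there are |A|^2 = 49 ordered sum pairs; collecting distinct values, A + A = {-30, -21, -12, -11, -4, -2, -1, 3, 5, 8, 12, 15, 17, 18, 22, 25, 27, 28, 29, 32, 34, 36, 37, 41, 46}, so |A + A| = 25. Thus K = 25/7. For comparison, the minimum possible |A + A| over all 7-element sets is 2·7 − 1 = 13 (so min K = 13/7), attained only by arithmetic progressions.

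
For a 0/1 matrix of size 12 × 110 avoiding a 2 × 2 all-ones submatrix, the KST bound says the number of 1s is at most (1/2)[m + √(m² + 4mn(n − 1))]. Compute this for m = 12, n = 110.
z(12, 110; 2, 2) ≤ (1/2)[12 + √(12² + 4·12·110·109)] = (1/2)[12 + √575664] = 385.3626

Kővári–Sós–Turán: let r_1, ..., r_12 be the row sums and z = Σ r_i the total number of 1s. Each pair of columns can share at most one row with both entries 1 (else a 2×2 all-ones block appears), so Σ_i C(r_i, 2) ≤ C(110, 2) = 5995. By convexity Σ_i C(r_i, 2) ≥ 12·C(z/12, 2) = z(z − 12)/(2·12), giving z² − 12z − 12·110·109 ≤ 0 and hence z ≤ (1/2)[12 + √(144 + 4·143880)] = (1/2)[12 + √575664] ≈ (1/2)(12 + 758.7252) = 385.3626.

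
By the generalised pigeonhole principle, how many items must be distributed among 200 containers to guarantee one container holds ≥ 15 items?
n = (15 − 1)·200 + 1 = 2801

By the generalised pigeonhole principle, to guarantee some box contains ≥ r objects we need more than (r − 1) · k objects total. Threshold: n = (r − 1) · k + 1. With r = 15 and k = 200: n = 14 · 200 + 1 = 2800 + 1 = 2801. For n = 2800 = 14 · 200, we can put exactly 14 objects in every box, avoiding 15 in any single one — so 2801 is tight.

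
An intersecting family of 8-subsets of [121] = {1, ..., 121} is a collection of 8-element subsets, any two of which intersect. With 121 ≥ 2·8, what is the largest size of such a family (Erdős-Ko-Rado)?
max |F| = C(120, 7) = 59487568920

The Erdős-Ko-Rado theorem states: for n ≥ 2k, an intersecting family of k-subsets of an n-element set has size at most C(n − 1, k − 1), with equality for 'star' families {A ⊆ [n] : |A| = k, i ∈ A} (fix an element i). For n = 121, k = 8: C(120, 7) = 59487568920.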